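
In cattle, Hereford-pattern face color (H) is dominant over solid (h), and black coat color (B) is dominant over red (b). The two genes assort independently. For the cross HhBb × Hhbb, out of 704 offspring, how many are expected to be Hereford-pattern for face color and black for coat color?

Dihybrid cross HhBb × Hhbb — consider each gene separately:
face color: Hh × Hh → 1 HH, 2 Hh, 1 hh → 3 H_ : 1 hh (out of 4)
coat color: Bb × bb → 2 Bb, 2 bb → 2 B_ : 2 bb (out of 4)
Looking for: Hereford-pattern (H_) and black (B_)
P(Hereford-pattern) = 3/4, P(black) = 2/4
P(both) = 3/4 × 2/4 = 6/16 = 3/8
Expected count = 3/8 × 704 = 264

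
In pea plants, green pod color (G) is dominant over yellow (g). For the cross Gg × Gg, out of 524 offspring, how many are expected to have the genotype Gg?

Punnett square for Gg × Gg:
Offspring genotypes: 1 GG, 2 Gg, 1 gg
Total offspring: 4
Count with target: 2
Probability: 2/4 = 1/2
Expected count = 1/2 × 524 = 262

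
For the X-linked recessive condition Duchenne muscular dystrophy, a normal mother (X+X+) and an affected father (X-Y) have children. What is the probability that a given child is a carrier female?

Cross: X+X+ × X-Y
Offspring: 2 X+X-, 2 X+Y
Probability of a carrier female: 2/4 = 1/2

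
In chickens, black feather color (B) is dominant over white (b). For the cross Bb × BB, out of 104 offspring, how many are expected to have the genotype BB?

Punnett square for Bb × BB:
Offspring genotypes: 2 BB, 2 Bb
Total offspring: 4
Count with target: 2
Probability: 2/4 = 1/2
Expected count = 1/2 × 104 = 52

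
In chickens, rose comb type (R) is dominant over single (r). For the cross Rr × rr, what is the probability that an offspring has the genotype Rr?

Punnett square for Rr × rr:
Offspring genotypes: 2 Rr, 2 rr
Total offspring: 4
Count with target: 2
Probability: 2/4 = 1/2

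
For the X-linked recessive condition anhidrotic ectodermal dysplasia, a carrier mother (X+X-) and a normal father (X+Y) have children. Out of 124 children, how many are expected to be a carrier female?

Cross: X+X- × X+Y
Offspring: 1 X+X+, 1 X+Y, 1 X+X-, 1 X-Y
Probability of a carrier female: 1/4
Expected count = 1/4 × 124 = 31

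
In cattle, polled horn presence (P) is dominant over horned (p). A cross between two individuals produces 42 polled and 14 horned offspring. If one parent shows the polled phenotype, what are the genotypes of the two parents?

Observed offspring: 42 polled, 14 horned
The observed ratio simplifies to 3:1. Horned (pp) offspring appear, so each parent must contribute one p allele. The parent stated to show polled carries P, so it is Pp. The other parent is then either Pp or pp: Pp × pp would give a 1:1 split, whereas Pp × Pp gives 3:1 — matching the data. So both parents are heterozygous (Pp × Pp).
Parent genotypes: Pp × Pp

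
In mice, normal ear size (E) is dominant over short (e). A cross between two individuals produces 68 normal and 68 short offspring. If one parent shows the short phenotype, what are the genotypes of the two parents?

Observed offspring: 68 normal, 68 short
The observed ratio simplifies to 1:1. One parent shows short, so its genotype must be ee. A 1:1 offspring split requires the other parent to be heterozygous (Ee).
Parent genotypes: ee × Ee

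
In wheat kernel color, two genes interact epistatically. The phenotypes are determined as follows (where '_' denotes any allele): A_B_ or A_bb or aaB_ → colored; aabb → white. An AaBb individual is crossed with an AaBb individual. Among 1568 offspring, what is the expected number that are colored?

Cross: AaBb × AaBb — consider each gene separately:
A gene: Aa × Aa → 1 AA, 2 Aa, 1 aa → 3 A_ : 1 aa (out of 4)
B gene: Bb × Bb → 1 BB, 2 Bb, 1 bb → 3 B_ : 1 bb (out of 4)
Genotype classes (out of 4 × 4 = 16): A_B_ = 3×3 = 9; A_bb = 3×1 = 3; aaB_ = 1×3 = 3; aabb = 1×1 = 1
Apply the phenotype rules: A_B_ (9) + A_bb (3) + aaB_ (3) → colored; aabb (1) → white
Phenotype counts (out of 16): 15 colored, 1 white
colored: 15 out of 16 → fraction 15/16
Expected count = 15/16 × 1568 = 1470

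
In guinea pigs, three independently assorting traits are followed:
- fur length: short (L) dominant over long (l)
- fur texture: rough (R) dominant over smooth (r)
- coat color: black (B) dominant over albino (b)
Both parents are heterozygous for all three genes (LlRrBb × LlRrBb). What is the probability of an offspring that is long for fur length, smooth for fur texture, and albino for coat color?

Trihybrid cross: LlRrBb × LlRrBb
Each trait segregates independently with a 3:1 phenotypic ratio, so each gene contributes 3/4 (dominant) or 1/4 (recessive).
Target: long (fur length), smooth (fur texture), albino (coat color)
Probability = product of independent per-trait probabilities
= 1/4 × 1/4 × 1/4 = 1/64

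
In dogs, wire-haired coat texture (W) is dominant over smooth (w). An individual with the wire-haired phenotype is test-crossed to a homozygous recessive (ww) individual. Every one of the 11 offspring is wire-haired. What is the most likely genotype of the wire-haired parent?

Test cross: ? × ww
All offspring are wire-haired.
If the unknown parent were heterozygous (Ww), about half of 11 offspring would be smooth; none are. The unknown parent is most likely homozygous dominant (WW).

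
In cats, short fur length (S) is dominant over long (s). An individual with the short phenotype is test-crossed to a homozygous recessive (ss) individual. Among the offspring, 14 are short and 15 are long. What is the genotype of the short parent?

Test cross: ? × ss
Offspring: 14 short, 15 long — approximately 1:1.
A 1:1 ratio in a test cross indicates the unknown parent is heterozygous (Ss).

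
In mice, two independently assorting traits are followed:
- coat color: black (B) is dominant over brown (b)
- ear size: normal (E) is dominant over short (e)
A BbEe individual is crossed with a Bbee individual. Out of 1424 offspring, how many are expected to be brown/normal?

Dihybrid cross BbEe × Bbee — consider each gene separately:
coat color: Bb × Bb → 1 BB, 2 Bb, 1 bb → 3 B_ : 1 bb (out of 4)
ear size: Ee × ee → 2 Ee, 2 ee → 2 E_ : 2 ee (out of 4)
Combine (counts out of 4 × 4 = 16): black/normal (B_E_) = 3×2 = 6; black/short (B_ee) = 3×2 = 6; brown/normal (bbE_) = 1×2 = 2; brown/short (bbee) = 1×2 = 2
Phenotype counts (out of 16): 6 black/normal, 6 black/short, 2 brown/normal, 2 brown/short
brown/normal: 2 out of 16 → fraction 1/8
Expected count = 1/8 × 1424 = 178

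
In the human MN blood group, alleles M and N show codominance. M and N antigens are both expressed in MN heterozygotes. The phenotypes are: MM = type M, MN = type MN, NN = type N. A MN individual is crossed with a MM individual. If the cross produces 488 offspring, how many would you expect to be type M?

Punnett square for MN × MM:
Offspring genotypes: 2 MM, 2 MN
Phenotype counts: 2 type M, 2 type MN
type M: 2 out of 4 → fraction 1/2
Expected count = 1/2 × 488 = 244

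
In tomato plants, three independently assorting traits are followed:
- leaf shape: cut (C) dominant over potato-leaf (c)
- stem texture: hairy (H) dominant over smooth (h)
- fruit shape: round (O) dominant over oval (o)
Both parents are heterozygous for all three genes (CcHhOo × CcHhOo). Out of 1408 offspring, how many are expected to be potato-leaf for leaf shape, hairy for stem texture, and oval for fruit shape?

Trihybrid cross: CcHhOo × CcHhOo
Each trait segregates independently with a 3:1 phenotypic ratio, so each gene contributes 3/4 (dominant) or 1/4 (recessive).
Target: potato-leaf (leaf shape), hairy (stem texture), oval (fruit shape)
Probability = product of independent per-trait probabilities
= 1/4 × 3/4 × 1/4 = 3/64
Expected count = 3/64 × 1408 = 66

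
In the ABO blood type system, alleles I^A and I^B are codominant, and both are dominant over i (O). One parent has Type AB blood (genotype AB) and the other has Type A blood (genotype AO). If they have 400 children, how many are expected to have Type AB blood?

Cross: AB × AO
Possible offspring genotypes: 1 AA, 1 AO, 1 AB, 1 BO
Blood type counts: 2 Type A, 1 Type AB, 1 Type B
Probability of Type AB: 1/4
Expected count = 1/4 × 400 = 100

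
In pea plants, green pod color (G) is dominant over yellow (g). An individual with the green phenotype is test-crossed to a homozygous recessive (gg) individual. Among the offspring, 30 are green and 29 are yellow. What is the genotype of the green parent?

Test cross: ? × gg
Offspring: 30 green, 29 yellow — approximately 1:1.
A 1:1 ratio in a test cross indicates the unknown parent is heterozygous (Gg).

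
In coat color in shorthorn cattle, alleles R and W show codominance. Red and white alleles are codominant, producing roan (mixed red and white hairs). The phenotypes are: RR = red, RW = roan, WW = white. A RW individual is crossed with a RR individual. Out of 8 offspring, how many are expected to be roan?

Punnett square for RW × RR:
Offspring genotypes: 2 RR, 2 RW
Phenotype counts: 2 red, 2 roan
roan: 2 out of 4 → fraction 1/2
Expected count = 1/2 × 8 = 4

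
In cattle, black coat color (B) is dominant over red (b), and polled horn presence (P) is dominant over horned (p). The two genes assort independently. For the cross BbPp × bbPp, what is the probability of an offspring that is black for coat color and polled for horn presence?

Dihybrid cross BbPp × bbPp — consider each gene separately:
coat color: Bb × bb → 2 Bb, 2 bb → 2 B_ : 2 bb (out of 4)
horn presence: Pp × Pp → 1 PP, 2 Pp, 1 pp → 3 P_ : 1 pp (out of 4)
Looking for: black (B_) and polled (P_)
P(black) = 2/4, P(polled) = 3/4
P(both) = 2/4 × 3/4 = 6/16 = 3/8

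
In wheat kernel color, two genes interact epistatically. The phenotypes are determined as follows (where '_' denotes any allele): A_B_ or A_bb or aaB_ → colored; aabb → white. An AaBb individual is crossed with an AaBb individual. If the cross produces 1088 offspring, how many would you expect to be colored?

Cross: AaBb × AaBb — consider each gene separately:
A gene: Aa × Aa → 1 AA, 2 Aa, 1 aa → 3 A_ : 1 aa (out of 4)
B gene: Bb × Bb → 1 BB, 2 Bb, 1 bb → 3 B_ : 1 bb (out of 4)
Genotype classes (out of 4 × 4 = 16): A_B_ = 3×3 = 9; A_bb = 3×1 = 3; aaB_ = 1×3 = 3; aabb = 1×1 = 1
Apply the phenotype rules: A_B_ (9) + A_bb (3) + aaB_ (3) → colored; aabb (1) → white
Phenotype counts (out of 16): 15 colored, 1 white
colored: 15 out of 16 → fraction 15/16
Expected count = 15/16 × 1088 = 1020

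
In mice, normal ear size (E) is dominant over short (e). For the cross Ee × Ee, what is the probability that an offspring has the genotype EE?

Punnett square for Ee × Ee:
Offspring genotypes: 1 EE, 2 Ee, 1 ee
Total offspring: 4
Count with target: 1
Probability: 1/4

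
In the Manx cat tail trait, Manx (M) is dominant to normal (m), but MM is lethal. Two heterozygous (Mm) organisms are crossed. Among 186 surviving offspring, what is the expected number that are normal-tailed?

Cross: Mm × Mm
Punnett square offspring (before lethality): 1 MM, 2 Mm, 1 mm
The MM genotype is lethal (embryos die); surviving offspring: 2 Mm, 1 mm
normal-tailed: 1 out of 3 → fraction 1/3
Expected count = 1/3 × 186 = 62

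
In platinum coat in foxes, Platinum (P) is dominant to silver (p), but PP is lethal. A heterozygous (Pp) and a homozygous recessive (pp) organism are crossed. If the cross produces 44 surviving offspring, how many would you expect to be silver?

Cross: Pp × pp
Punnett square offspring (before lethality): 2 Pp, 2 pp
No PP offspring are produced in this cross.
silver: 2 out of 4 → fraction 1/2
Expected count = 1/2 × 44 = 22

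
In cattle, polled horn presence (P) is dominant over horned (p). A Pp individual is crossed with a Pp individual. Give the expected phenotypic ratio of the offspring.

Punnett square for Pp × Pp:
Offspring genotypes: 1 PP, 2 Pp, 1 pp
polled: 3, horned: 1
Ratio: 3:1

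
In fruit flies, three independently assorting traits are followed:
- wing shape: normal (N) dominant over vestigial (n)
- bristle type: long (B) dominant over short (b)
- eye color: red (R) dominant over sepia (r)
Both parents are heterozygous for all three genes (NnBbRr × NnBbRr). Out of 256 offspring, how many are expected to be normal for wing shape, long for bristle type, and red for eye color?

Trihybrid cross: NnBbRr × NnBbRr
Each trait segregates independently with a 3:1 phenotypic ratio, so each gene contributes 3/4 (dominant) or 1/4 (recessive).
Target: normal (wing shape), long (bristle type), red (eye color)
Probability = product of independent per-trait probabilities
= 3/4 × 3/4 × 3/4 = 27/64
Expected count = 27/64 × 256 = 108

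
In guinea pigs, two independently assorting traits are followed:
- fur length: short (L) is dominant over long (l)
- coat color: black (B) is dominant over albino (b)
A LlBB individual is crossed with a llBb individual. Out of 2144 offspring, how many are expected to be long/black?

Dihybrid cross LlBB × llBb — consider each gene separately:
fur length: Ll × ll → 2 Ll, 2 ll → 2 L_ : 2 ll (out of 4)
coat color: BB × Bb → 2 BB, 2 Bb → 4 B_ (out of 4)
Combine (counts out of 4 × 4 = 16): short/black (L_B_) = 2×4 = 8; long/black (llB_) = 2×4 = 8
Phenotype counts (out of 16): 8 short/black, 8 long/black
long/black: 8 out of 16 → fraction 1/2
Expected count = 1/2 × 2144 = 1072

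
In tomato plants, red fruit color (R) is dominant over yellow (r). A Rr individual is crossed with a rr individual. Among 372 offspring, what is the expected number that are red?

Punnett square for Rr × rr:
Offspring genotypes: 2 Rr, 2 rr
red: 2, yellow: 2
red: 2 out of 4 → fraction 1/2
Expected count = 1/2 × 372 = 186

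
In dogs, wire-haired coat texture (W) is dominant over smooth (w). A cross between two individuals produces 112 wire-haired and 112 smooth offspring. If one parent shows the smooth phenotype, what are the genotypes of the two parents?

Observed offspring: 112 wire-haired, 112 smooth
The observed ratio simplifies to 1:1. One parent shows smooth, so its genotype must be ww. A 1:1 offspring split requires the other parent to be heterozygous (Ww).
Parent genotypes: ww × Ww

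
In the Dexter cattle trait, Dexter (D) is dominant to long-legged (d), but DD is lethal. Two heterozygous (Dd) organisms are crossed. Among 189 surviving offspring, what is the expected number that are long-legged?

Cross: Dd × Dd
Punnett square offspring (before lethality): 1 DD, 2 Dd, 1 dd
The DD genotype is lethal (embryos die); surviving offspring: 2 Dd, 1 dd
long-legged: 1 out of 3 → fraction 1/3
Expected count = 1/3 × 189 = 63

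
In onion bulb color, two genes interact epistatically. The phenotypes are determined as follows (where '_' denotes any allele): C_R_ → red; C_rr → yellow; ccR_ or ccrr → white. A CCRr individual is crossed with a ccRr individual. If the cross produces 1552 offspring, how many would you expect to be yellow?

Cross: CCRr × ccRr — consider each gene separately:
C gene: CC × cc → 4 Cc → 4 C_ (out of 4)
R gene: Rr × Rr → 1 RR, 2 Rr, 1 rr → 3 R_ : 1 rr (out of 4)
Genotype classes (out of 4 × 4 = 16): C_R_ = 4×3 = 12; C_rr = 4×1 = 4
Apply the phenotype rules: C_R_ (12) → red; C_rr (4) → yellow
Phenotype counts (out of 16): 12 red, 4 yellow
yellow: 4 out of 16 → fraction 1/4
Expected count = 1/4 × 1552 = 388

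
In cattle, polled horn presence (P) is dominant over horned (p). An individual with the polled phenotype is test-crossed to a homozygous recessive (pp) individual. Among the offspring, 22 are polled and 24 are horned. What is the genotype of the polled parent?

Test cross: ? × pp
Offspring: 22 polled, 24 horned — approximately 1:1.
A 1:1 ratio in a test cross indicates the unknown parent is heterozygous (Pp).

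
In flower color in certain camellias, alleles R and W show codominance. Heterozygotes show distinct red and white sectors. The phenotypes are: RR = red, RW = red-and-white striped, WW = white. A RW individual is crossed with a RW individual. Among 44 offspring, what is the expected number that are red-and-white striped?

Punnett square for RW × RW:
Offspring genotypes: 1 RR, 2 RW, 1 WW
Phenotype counts: 1 red, 2 red-and-white striped, 1 white
red-and-white striped: 2 out of 4 → fraction 1/2
Expected count = 1/2 × 44 = 22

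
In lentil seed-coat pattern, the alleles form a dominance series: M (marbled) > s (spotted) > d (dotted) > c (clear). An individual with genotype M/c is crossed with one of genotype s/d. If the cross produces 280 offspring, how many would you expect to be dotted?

Cross: M/c × s/d
Allele dominance: M > s > d > c
Offspring genotypes: 1 M/s, 1 M/d, 1 s/c, 1 d/c
Phenotype counts: 2 marbled, 1 spotted, 1 dotted
dotted: 1 out of 4 → fraction 1/4
Expected count = 1/4 × 280 = 70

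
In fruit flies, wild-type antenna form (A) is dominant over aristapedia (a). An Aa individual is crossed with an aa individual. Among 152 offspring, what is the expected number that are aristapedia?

Punnett square for Aa × aa:
Offspring genotypes: 2 Aa, 2 aa
wild-type: 2, aristapedia: 2
aristapedia: 2 out of 4 → fraction 1/2
Expected count = 1/2 × 152 = 76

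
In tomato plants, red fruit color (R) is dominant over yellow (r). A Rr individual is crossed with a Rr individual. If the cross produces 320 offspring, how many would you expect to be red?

Punnett square for Rr × Rr:
Offspring genotypes: 1 RR, 2 Rr, 1 rr
red: 3, yellow: 1
red: 3 out of 4 → fraction 3/4
Expected count = 3/4 × 320 = 240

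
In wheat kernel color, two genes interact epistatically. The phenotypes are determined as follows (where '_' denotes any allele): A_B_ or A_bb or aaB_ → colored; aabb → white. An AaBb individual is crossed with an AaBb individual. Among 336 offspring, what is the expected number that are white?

Cross: AaBb × AaBb — consider each gene separately:
A gene: Aa × Aa → 1 AA, 2 Aa, 1 aa → 3 A_ : 1 aa (out of 4)
B gene: Bb × Bb → 1 BB, 2 Bb, 1 bb → 3 B_ : 1 bb (out of 4)
Genotype classes (out of 4 × 4 = 16): A_B_ = 3×3 = 9; A_bb = 3×1 = 3; aaB_ = 1×3 = 3; aabb = 1×1 = 1
Apply the phenotype rules: A_B_ (9) + A_bb (3) + aaB_ (3) → colored; aabb (1) → white
Phenotype counts (out of 16): 15 colored, 1 white
white: 1 out of 16 → fraction 1/16
Expected count = 1/16 × 336 = 21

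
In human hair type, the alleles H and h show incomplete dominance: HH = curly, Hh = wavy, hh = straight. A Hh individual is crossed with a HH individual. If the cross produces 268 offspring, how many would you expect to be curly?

Punnett square for Hh × HH:
Offspring genotypes: 2 HH, 2 Hh
Phenotype counts: 2 curly, 2 wavy
curly: 2 out of 4 → fraction 1/2
Expected count = 1/2 × 268 = 134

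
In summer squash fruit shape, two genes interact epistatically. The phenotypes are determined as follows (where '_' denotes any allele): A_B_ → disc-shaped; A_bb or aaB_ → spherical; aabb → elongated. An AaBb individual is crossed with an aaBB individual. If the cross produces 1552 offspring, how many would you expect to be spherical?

Cross: AaBb × aaBB — consider each gene separately:
A gene: Aa × aa → 2 Aa, 2 aa → 2 A_ : 2 aa (out of 4)
B gene: Bb × BB → 2 BB, 2 Bb → 4 B_ (out of 4)
Genotype classes (out of 4 × 4 = 16): A_B_ = 2×4 = 8; aaB_ = 2×4 = 8
Apply the phenotype rules: A_B_ (8) → disc-shaped; aaB_ (8) → spherical
Phenotype counts (out of 16): 8 disc-shaped, 8 spherical
spherical: 8 out of 16 → fraction 1/2
Expected count = 1/2 × 1552 = 776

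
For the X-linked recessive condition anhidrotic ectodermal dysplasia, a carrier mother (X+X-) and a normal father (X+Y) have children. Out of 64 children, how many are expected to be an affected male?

Cross: X+X- × X+Y
Offspring: 1 X+X+, 1 X+Y, 1 X+X-, 1 X-Y
Probability of an affected male: 1/4
Expected count = 1/4 × 64 = 16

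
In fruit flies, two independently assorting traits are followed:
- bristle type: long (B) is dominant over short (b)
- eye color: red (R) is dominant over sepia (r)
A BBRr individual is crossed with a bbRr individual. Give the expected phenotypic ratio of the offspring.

Dihybrid cross BBRr × bbRr — consider each gene separately:
bristle type: BB × bb → 4 Bb → 4 B_ (out of 4)
eye color: Rr × Rr → 1 RR, 2 Rr, 1 rr → 3 R_ : 1 rr (out of 4)
Combine (counts out of 4 × 4 = 16): long/red (B_R_) = 4×3 = 12; long/sepia (B_rr) = 4×1 = 4
Phenotype counts (out of 16): 12 long/red, 4 long/sepia
Ratio: 3 long/red : 1 long/sepia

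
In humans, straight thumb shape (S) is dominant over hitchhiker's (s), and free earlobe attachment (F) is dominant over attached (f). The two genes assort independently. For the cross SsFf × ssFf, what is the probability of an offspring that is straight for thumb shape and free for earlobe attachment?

Dihybrid cross SsFf × ssFf — consider each gene separately:
thumb shape: Ss × ss → 2 Ss, 2 ss → 2 S_ : 2 ss (out of 4)
earlobe attachment: Ff × Ff → 1 FF, 2 Ff, 1 ff → 3 F_ : 1 ff (out of 4)
Looking for: straight (S_) and free (F_)
P(straight) = 2/4, P(free) = 3/4
P(both) = 2/4 × 3/4 = 6/16 = 3/8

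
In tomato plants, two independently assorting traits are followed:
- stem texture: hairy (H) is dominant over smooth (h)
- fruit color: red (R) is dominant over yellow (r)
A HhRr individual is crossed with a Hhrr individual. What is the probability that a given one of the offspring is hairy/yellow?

Dihybrid cross HhRr × Hhrr — consider each gene separately:
stem texture: Hh × Hh → 1 HH, 2 Hh, 1 hh → 3 H_ : 1 hh (out of 4)
fruit color: Rr × rr → 2 Rr, 2 rr → 2 R_ : 2 rr (out of 4)
Combine (counts out of 4 × 4 = 16): hairy/red (H_R_) = 3×2 = 6; hairy/yellow (H_rr) = 3×2 = 6; smooth/red (hhR_) = 1×2 = 2; smooth/yellow (hhrr) = 1×2 = 2
Phenotype counts (out of 16): 6 hairy/red, 6 hairy/yellow, 2 smooth/red, 2 smooth/yellow
hairy/yellow: 6 out of 16
Probability: 6/16 = 3/8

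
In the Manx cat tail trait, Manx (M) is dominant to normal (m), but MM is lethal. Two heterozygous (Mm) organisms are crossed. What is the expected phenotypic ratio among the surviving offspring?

Cross: Mm × Mm
Punnett square offspring (before lethality): 1 MM, 2 Mm, 1 mm
The MM genotype is lethal (embryos die); surviving offspring: 2 Mm, 1 mm
Ratio: 2 Manx (tailless) : 1 normal-tailed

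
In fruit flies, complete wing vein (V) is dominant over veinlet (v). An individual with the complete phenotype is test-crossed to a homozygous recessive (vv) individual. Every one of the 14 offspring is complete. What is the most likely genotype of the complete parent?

Test cross: ? × vv
All offspring are complete.
If the unknown parent were heterozygous (Vv), about half of 14 offspring would be veinlet; none are. The unknown parent is most likely homozygous dominant (VV).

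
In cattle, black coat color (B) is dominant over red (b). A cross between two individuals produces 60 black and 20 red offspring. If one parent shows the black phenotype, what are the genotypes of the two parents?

Observed offspring: 60 black, 20 red
The observed ratio simplifies to 3:1. Red (bb) offspring appear, so each parent must contribute one b allele. The parent stated to show black carries B, so it is Bb. The other parent is then either Bb or bb: Bb × bb would give a 1:1 split, whereas Bb × Bb gives 3:1 — matching the data. So both parents are heterozygous (Bb × Bb).
Parent genotypes: Bb × Bb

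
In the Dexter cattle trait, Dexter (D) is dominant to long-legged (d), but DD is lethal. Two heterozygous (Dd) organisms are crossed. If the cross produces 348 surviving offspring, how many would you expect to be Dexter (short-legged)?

Cross: Dd × Dd
Punnett square offspring (before lethality): 1 DD, 2 Dd, 1 dd
The DD genotype is lethal (embryos die); surviving offspring: 2 Dd, 1 dd
Dexter (short-legged): 2 out of 3 → fraction 2/3
Expected count = 2/3 × 348 = 232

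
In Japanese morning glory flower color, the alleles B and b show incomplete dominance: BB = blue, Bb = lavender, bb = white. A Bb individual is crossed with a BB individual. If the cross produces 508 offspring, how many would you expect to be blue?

Punnett square for Bb × BB:
Offspring genotypes: 2 BB, 2 Bb
Phenotype counts: 2 blue, 2 lavender
blue: 2 out of 4 → fraction 1/2
Expected count = 1/2 × 508 = 254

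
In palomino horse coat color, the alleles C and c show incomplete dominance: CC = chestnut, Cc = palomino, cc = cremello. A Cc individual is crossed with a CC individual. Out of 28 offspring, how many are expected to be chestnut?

Punnett square for Cc × CC:
Offspring genotypes: 2 CC, 2 Cc
Phenotype counts: 2 chestnut, 2 palomino
chestnut: 2 out of 4 → fraction 1/2
Expected count = 1/2 × 28 = 14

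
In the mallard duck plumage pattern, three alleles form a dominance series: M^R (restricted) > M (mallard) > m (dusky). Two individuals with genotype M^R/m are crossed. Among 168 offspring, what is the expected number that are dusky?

Cross: M^R/m × M^R/m
Allele dominance: M^R > M > m
Offspring genotypes: 1 M^R/M^R, 2 M^R/m, 1 m/m
Phenotype counts: 3 restricted, 1 dusky
dusky: 1 out of 4 → fraction 1/4
Expected count = 1/4 × 168 = 42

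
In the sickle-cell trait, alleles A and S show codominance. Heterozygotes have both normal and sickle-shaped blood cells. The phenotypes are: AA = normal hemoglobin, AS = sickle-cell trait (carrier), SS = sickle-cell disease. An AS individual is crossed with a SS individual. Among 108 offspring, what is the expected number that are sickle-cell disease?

Punnett square for AS × SS:
Offspring genotypes: 2 AS, 2 SS
Phenotype counts: 2 sickle-cell trait (carrier), 2 sickle-cell disease
sickle-cell disease: 2 out of 4 → fraction 1/2
Expected count = 1/2 × 108 = 54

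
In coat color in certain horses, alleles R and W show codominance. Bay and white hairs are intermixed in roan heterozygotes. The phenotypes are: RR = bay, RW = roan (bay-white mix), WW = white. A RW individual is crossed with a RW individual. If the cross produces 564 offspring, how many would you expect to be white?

Punnett square for RW × RW:
Offspring genotypes: 1 RR, 2 RW, 1 WW
Phenotype counts: 1 bay, 2 roan (bay-white mix), 1 white
white: 1 out of 4 → fraction 1/4
Expected count = 1/4 × 564 = 141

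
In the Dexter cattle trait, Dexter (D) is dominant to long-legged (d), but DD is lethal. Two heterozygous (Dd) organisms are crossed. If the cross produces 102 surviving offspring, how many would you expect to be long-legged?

Cross: Dd × Dd
Punnett square offspring (before lethality): 1 DD, 2 Dd, 1 dd
The DD genotype is lethal (embryos die); surviving offspring: 2 Dd, 1 dd
long-legged: 1 out of 3 → fraction 1/3
Expected count = 1/3 × 102 = 34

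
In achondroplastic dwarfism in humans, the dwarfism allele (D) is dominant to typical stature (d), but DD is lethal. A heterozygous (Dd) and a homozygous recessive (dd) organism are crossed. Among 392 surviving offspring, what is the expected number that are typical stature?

Cross: Dd × dd
Punnett square offspring (before lethality): 2 Dd, 2 dd
No DD offspring are produced in this cross.
typical stature: 2 out of 4 → fraction 1/2
Expected count = 1/2 × 392 = 196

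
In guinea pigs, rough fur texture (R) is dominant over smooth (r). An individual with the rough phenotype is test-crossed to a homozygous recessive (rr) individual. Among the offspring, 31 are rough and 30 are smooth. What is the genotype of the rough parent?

Test cross: ? × rr
Offspring: 31 rough, 30 smooth — approximately 1:1.
A 1:1 ratio in a test cross indicates the unknown parent is heterozygous (Rr).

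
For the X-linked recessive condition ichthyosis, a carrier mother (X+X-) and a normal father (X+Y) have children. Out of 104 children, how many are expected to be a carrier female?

Cross: X+X- × X+Y
Offspring: 1 X+X+, 1 X+Y, 1 X+X-, 1 X-Y
Probability of a carrier female: 1/4
Expected count = 1/4 × 104 = 26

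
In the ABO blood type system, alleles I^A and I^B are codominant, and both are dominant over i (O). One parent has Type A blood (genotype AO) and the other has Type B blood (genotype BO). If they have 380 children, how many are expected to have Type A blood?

Cross: AO × BO
Possible offspring genotypes: 1 AB, 1 AO, 1 BO, 1 OO
Blood type counts: 1 Type AB, 1 Type A, 1 Type B, 1 Type O
Probability of Type A: 1/4
Expected count = 1/4 × 380 = 95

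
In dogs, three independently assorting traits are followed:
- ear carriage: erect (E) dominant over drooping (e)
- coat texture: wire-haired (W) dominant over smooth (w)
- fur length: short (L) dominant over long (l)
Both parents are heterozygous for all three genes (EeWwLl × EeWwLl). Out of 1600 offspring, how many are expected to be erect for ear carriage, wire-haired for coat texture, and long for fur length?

Trihybrid cross: EeWwLl × EeWwLl
Each trait segregates independently with a 3:1 phenotypic ratio, so each gene contributes 3/4 (dominant) or 1/4 (recessive).
Target: erect (ear carriage), wire-haired (coat texture), long (fur length)
Probability = product of independent per-trait probabilities
= 3/4 × 3/4 × 1/4 = 9/64
Expected count = 9/64 × 1600 = 225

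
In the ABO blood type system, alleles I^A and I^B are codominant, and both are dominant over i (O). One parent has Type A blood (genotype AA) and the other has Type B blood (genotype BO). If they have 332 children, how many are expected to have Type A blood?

Cross: AA × BO
Possible offspring genotypes: 2 AB, 2 AO
Blood type counts: 2 Type AB, 2 Type A
Probability of Type A: 2/4 = 1/2
Expected count = 1/2 × 332 = 166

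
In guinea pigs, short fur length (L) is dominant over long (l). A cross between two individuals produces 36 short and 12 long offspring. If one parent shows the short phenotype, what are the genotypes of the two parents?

Observed offspring: 36 short, 12 long
The observed ratio simplifies to 3:1. Long (ll) offspring appear, so each parent must contribute one l allele. The parent stated to show short carries L, so it is Ll. The other parent is then either Ll or ll: Ll × ll would give a 1:1 split, whereas Ll × Ll gives 3:1 — matching the data. So both parents are heterozygous (Ll × Ll).
Parent genotypes: Ll × Ll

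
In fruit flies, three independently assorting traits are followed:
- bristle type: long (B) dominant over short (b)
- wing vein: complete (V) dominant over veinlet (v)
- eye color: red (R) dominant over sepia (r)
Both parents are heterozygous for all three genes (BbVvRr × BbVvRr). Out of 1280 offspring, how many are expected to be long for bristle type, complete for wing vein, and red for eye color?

Trihybrid cross: BbVvRr × BbVvRr
Each trait segregates independently with a 3:1 phenotypic ratio, so each gene contributes 3/4 (dominant) or 1/4 (recessive).
Target: long (bristle type), complete (wing vein), red (eye color)
Probability = product of independent per-trait probabilities
= 3/4 × 3/4 × 3/4 = 27/64
Expected count = 27/64 × 1280 = 540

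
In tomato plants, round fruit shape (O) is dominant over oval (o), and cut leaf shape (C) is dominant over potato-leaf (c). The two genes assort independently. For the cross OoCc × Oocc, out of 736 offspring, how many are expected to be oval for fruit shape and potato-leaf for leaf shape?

Dihybrid cross OoCc × Oocc — consider each gene separately:
fruit shape: Oo × Oo → 1 OO, 2 Oo, 1 oo → 3 O_ : 1 oo (out of 4)
leaf shape: Cc × cc → 2 Cc, 2 cc → 2 C_ : 2 cc (out of 4)
Looking for: oval (oo) and potato-leaf (cc)
P(oval) = 1/4, P(potato-leaf) = 2/4
P(both) = 1/4 × 2/4 = 2/16 = 1/8
Expected count = 1/8 × 736 = 92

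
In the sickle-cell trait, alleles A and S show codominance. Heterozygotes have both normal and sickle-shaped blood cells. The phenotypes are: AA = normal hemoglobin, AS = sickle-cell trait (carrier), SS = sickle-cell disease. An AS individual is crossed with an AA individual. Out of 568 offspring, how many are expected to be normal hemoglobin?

Punnett square for AS × AA:
Offspring genotypes: 2 AA, 2 AS
Phenotype counts: 2 normal hemoglobin, 2 sickle-cell trait (carrier)
normal hemoglobin: 2 out of 4 → fraction 1/2
Expected count = 1/2 × 568 = 284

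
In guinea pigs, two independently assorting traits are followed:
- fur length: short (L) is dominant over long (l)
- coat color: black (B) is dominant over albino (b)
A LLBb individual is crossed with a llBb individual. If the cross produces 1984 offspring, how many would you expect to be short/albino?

Dihybrid cross LLBb × llBb — consider each gene separately:
fur length: LL × ll → 4 Ll → 4 L_ (out of 4)
coat color: Bb × Bb → 1 BB, 2 Bb, 1 bb → 3 B_ : 1 bb (out of 4)
Combine (counts out of 4 × 4 = 16): short/black (L_B_) = 4×3 = 12; short/albino (L_bb) = 4×1 = 4
Phenotype counts (out of 16): 12 short/black, 4 short/albino
short/albino: 4 out of 16 → fraction 1/4
Expected count = 1/4 × 1984 = 496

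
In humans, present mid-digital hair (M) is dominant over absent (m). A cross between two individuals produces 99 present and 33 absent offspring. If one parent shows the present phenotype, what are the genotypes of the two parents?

Observed offspring: 99 present, 33 absent
The observed ratio simplifies to 3:1. Absent (mm) offspring appear, so each parent must contribute one m allele. The parent stated to show present carries M, so it is Mm. The other parent is then either Mm or mm: Mm × mm would give a 1:1 split, whereas Mm × Mm gives 3:1 — matching the data. So both parents are heterozygous (Mm × Mm).
Parent genotypes: Mm × Mm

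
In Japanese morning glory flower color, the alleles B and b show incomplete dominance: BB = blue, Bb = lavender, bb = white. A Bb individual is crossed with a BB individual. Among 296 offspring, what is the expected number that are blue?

Punnett square for Bb × BB:
Offspring genotypes: 2 BB, 2 Bb
Phenotype counts: 2 blue, 2 lavender
blue: 2 out of 4 → fraction 1/2
Expected count = 1/2 × 296 = 148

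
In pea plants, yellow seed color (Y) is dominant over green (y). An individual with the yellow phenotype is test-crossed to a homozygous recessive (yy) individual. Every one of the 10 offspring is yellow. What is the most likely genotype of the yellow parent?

Test cross: ? × yy
All offspring are yellow.
If the unknown parent were heterozygous (Yy), about half of 10 offspring would be green; none are. The unknown parent is most likely homozygous dominant (YY).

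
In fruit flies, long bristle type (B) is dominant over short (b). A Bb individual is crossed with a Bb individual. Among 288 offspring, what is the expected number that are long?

Punnett square for Bb × Bb:
Offspring genotypes: 1 BB, 2 Bb, 1 bb
long: 3, short: 1
long: 3 out of 4 → fraction 3/4
Expected count = 3/4 × 288 = 216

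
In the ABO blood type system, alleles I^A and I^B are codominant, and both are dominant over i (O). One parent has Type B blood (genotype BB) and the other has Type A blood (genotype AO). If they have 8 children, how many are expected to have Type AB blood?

Cross: BB × AO
Possible offspring genotypes: 2 AB, 2 BO
Blood type counts: 2 Type AB, 2 Type B
Probability of Type AB: 2/4 = 1/2
Expected count = 1/2 × 8 = 4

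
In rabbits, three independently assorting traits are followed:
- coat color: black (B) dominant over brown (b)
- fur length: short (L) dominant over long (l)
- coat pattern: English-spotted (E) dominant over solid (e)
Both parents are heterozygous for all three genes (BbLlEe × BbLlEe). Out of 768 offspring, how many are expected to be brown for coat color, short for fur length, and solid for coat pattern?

Trihybrid cross: BbLlEe × BbLlEe
Each trait segregates independently with a 3:1 phenotypic ratio, so each gene contributes 3/4 (dominant) or 1/4 (recessive).
Target: brown (coat color), short (fur length), solid (coat pattern)
Probability = product of independent per-trait probabilities
= 1/4 × 3/4 × 1/4 = 3/64
Expected count = 3/64 × 768 = 36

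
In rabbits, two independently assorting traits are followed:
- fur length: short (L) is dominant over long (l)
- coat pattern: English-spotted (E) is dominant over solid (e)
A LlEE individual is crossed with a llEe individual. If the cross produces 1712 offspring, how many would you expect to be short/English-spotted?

Dihybrid cross LlEE × llEe — consider each gene separately:
fur length: Ll × ll → 2 Ll, 2 ll → 2 L_ : 2 ll (out of 4)
coat pattern: EE × Ee → 2 EE, 2 Ee → 4 E_ (out of 4)
Combine (counts out of 4 × 4 = 16): short/English-spotted (L_E_) = 2×4 = 8; long/English-spotted (llE_) = 2×4 = 8
Phenotype counts (out of 16): 8 short/English-spotted, 8 long/English-spotted
short/English-spotted: 8 out of 16 → fraction 1/2
Expected count = 1/2 × 1712 = 856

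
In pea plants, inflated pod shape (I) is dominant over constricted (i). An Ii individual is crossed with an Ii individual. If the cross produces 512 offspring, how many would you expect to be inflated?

Punnett square for Ii × Ii:
Offspring genotypes: 1 II, 2 Ii, 1 ii
inflated: 3, constricted: 1
inflated: 3 out of 4 → fraction 3/4
Expected count = 3/4 × 512 = 384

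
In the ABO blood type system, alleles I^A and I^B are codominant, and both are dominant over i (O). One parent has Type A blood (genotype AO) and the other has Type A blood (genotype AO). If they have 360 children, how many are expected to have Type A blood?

Cross: AO × AO
Possible offspring genotypes: 1 AA, 2 AO, 1 OO
Blood type counts: 3 Type A, 1 Type O
Probability of Type A: 3/4
Expected count = 3/4 × 360 = 270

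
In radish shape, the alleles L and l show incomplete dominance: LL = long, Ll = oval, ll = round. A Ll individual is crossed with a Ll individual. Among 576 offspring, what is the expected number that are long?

Punnett square for Ll × Ll:
Offspring genotypes: 1 LL, 2 Ll, 1 ll
Phenotype counts: 1 long, 2 oval, 1 round
long: 1 out of 4 → fraction 1/4
Expected count = 1/4 × 576 = 144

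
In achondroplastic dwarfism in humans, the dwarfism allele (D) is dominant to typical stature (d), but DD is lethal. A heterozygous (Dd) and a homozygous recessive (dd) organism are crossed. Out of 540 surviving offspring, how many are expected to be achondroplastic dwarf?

Cross: Dd × dd
Punnett square offspring (before lethality): 2 Dd, 2 dd
No DD offspring are produced in this cross.
achondroplastic dwarf: 2 out of 4 → fraction 1/2
Expected count = 1/2 × 540 = 270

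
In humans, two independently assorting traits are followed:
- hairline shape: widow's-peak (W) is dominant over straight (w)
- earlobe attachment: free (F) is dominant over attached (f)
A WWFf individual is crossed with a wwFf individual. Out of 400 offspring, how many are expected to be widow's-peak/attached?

Dihybrid cross WWFf × wwFf — consider each gene separately:
hairline shape: WW × ww → 4 Ww → 4 W_ (out of 4)
earlobe attachment: Ff × Ff → 1 FF, 2 Ff, 1 ff → 3 F_ : 1 ff (out of 4)
Combine (counts out of 4 × 4 = 16): widow's-peak/free (W_F_) = 4×3 = 12; widow's-peak/attached (W_ff) = 4×1 = 4
Phenotype counts (out of 16): 12 widow's-peak/free, 4 widow's-peak/attached
widow's-peak/attached: 4 out of 16 → fraction 1/4
Expected count = 1/4 × 400 = 100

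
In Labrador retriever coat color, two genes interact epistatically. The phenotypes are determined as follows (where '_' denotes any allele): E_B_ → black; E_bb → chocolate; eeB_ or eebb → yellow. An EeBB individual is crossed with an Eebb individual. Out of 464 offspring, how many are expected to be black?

Cross: EeBB × Eebb — consider each gene separately:
E gene: Ee × Ee → 1 EE, 2 Ee, 1 ee → 3 E_ : 1 ee (out of 4)
B gene: BB × bb → 4 Bb → 4 B_ (out of 4)
Genotype classes (out of 4 × 4 = 16): E_B_ = 3×4 = 12; eeB_ = 1×4 = 4
Apply the phenotype rules: E_B_ (12) → black; eeB_ (4) → yellow
Phenotype counts (out of 16): 12 black, 4 yellow
black: 12 out of 16 → fraction 3/4
Expected count = 3/4 × 464 = 348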